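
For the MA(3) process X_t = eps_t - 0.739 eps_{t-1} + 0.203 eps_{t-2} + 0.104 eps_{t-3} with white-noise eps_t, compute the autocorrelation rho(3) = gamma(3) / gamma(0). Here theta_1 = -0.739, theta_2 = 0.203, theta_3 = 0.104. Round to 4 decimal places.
\rho(3) = 0.0651

For an MA(q) process with theta_0 = 1, the autocovariance is
  gamma(k) = sigma^2 * sum_{i=0..q-k} theta_i * theta_{i+k},
and rho(k) = gamma(k) / gamma(0). Sigma^2 cancels.
  numerator   = (1)*(0.104) = 0.104.
  denominator = (1)^2 + (-0.739)^2 + (0.203)^2 + (0.104)^2 = 1.598146.
  rho(3) = 0.104 / 1.598146 = 0.0651.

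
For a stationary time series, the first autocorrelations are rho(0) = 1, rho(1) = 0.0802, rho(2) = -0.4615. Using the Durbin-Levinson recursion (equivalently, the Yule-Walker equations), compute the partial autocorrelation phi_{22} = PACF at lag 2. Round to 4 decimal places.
\phi_{22} = -0.4710

The PACF at lag k is phi_{kk}, the last component of the solution
to the Yule-Walker system G_k phi = r_k where
  (G_k)_{ij} = rho(|i - j|), (r_k)_i = rho(i), i,j = 1..k.
Equivalently, Durbin-Levinson gives phi_{kk} iteratively:
  phi_{11} = rho(1)
  phi_{kk} = [rho(k) - sum_{j=1..k-1} phi_{k-1,j} rho(k-j)]
            / [1 - sum_{j=1..k-1} phi_{k-1,j} rho(j)],
  phi_{k,j} = phi_{k-1,j} - phi_{kk} phi_{k-1,k-j},  j = 1..k-1.
Step k = 1:
  phi_11 = rho(1) = 0.0802.
Step k = 2:
  phi_22 = [rho(2) - phi_11 rho(1)] / [1 - phi_11 rho(1)] = [-0.4615 - (0.0802)(0.0802)] / [1 - (0.0802)(0.0802)]
         = -0.46793204 / 0.99356796 = -0.471.
Therefore phi_{22} = -0.4710.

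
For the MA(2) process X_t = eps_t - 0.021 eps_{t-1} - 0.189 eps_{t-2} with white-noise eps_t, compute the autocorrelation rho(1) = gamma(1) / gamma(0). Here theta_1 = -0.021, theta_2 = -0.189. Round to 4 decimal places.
\rho(1) = -0.0164

For an MA(q) process with theta_0 = 1, the autocovariance is
  gamma(k) = sigma^2 * sum_{i=0..q-k} theta_i * theta_{i+k},
and rho(k) = gamma(k) / gamma(0). Sigma^2 cancels.
  numerator   = (1)*(-0.021) + (-0.021)*(-0.189) = -0.017031.
  denominator = (1)^2 + (-0.021)^2 + (-0.189)^2 = 1.036162.
  rho(1) = -0.017031 / 1.036162 = -0.0164.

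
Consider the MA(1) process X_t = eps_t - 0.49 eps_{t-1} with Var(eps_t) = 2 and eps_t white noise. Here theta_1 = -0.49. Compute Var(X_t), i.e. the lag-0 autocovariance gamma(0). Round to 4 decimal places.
\gamma(0) = 2.4802

For an MA(q) process X_t = eps_t + sum_i theta_i eps_{t-i} with
Var(eps_t) = sigma^2, the variance is
  gamma(0) = sigma^2 * (1 + sum_i theta_i^2).
  sum_i theta_i^2 = (-0.49)^2 = 0.2401.
  gamma(0) = 2 * (1 + 0.2401) = 2 * 1.2401 = 2.4802.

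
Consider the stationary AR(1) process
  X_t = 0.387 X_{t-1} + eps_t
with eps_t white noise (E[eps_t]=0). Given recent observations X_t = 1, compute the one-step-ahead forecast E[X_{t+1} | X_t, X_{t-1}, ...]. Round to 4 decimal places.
E[X_{t+1} \mid \mathcal F_t] = 0.3870

For an AR(p) model X_t = c + sum_i phi_i X_{t-i} + eps_t, the
one-step-ahead conditional mean is
  E[X_{t+1} | X_t, ...] = c + sum_i phi_i X_{t+1-i}.
Substitute known values:
  E[X_{t+1} | ...] = (0.387) * (1)
                   = 0.3870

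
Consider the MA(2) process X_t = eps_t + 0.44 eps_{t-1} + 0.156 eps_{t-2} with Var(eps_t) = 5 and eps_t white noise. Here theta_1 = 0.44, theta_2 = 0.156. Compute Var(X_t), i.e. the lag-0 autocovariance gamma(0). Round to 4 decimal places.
\gamma(0) = 6.0897

For an MA(q) process X_t = eps_t + sum_i theta_i eps_{t-i} with
Var(eps_t) = sigma^2, the variance is
  gamma(0) = sigma^2 * (1 + sum_i theta_i^2).
  sum_i theta_i^2 = (0.44)^2 + (0.156)^2 = 0.1936 + 0.024336 = 0.217936.
  gamma(0) = 5 * (1 + 0.217936) = 5 * 1.217936 = 6.08968, which rounds to 6.0897.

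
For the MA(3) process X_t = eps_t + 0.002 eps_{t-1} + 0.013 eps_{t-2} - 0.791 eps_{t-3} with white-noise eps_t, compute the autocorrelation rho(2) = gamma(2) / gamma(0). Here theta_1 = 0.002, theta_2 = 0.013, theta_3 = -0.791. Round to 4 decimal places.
\rho(2) = 0.0070

For an MA(q) process with theta_0 = 1, the autocovariance is
  gamma(k) = sigma^2 * sum_{i=0..q-k} theta_i * theta_{i+k},
and rho(k) = gamma(k) / gamma(0). Sigma^2 cancels.
  numerator   = (1)*(0.013) + (0.002)*(-0.791) = 0.011418.
  denominator = (1)^2 + (0.002)^2 + (0.013)^2 + (-0.791)^2 = 1.625854.
  rho(2) = 0.011418 / 1.625854 = 0.0070.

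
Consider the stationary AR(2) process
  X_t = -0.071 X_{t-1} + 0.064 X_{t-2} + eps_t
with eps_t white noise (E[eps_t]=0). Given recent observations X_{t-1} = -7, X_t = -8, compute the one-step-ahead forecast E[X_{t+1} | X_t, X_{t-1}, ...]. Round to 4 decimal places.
E[X_{t+1} \mid \mathcal F_t] = 0.1200

For an AR(p) model X_t = c + sum_i phi_i X_{t-i} + eps_t, the
one-step-ahead conditional mean is
  E[X_{t+1} | X_t, ...] = c + sum_i phi_i X_{t+1-i}.
Substitute known values:
  E[X_{t+1} | ...] = (-0.071) * (-8) + (0.064) * (-7)
                   = 0.1200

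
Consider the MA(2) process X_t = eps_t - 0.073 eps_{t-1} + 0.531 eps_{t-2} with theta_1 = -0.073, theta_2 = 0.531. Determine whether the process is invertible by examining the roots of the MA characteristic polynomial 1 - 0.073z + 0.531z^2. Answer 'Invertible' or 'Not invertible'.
\text{Invertible}

The MA(q) characteristic polynomial is P(z) = 1 - 0.073z + 0.531z^2.
Invertibility requires all roots to lie outside the unit circle, i.e. |z| > 1 for every root.
Set 1 + (-0.073) z + (0.531) z^2 = 0, i.e. a z^2 + b z + c = 0 with a = 0.531, b = -0.073, c = 1.
Discriminant D = b^2 - 4ac = (-0.073)^2 - 4*(0.531)*1 = 0.005329 - (2.124) = -2.118671.
D < 0, so the roots are the complex-conjugate pair z = (-b +/- i sqrt(-D)) / (2a) = 0.0687 +/- 1.3706i.
For a conjugate pair |z|^2 = z * conj(z) = (product of roots) = c/a = 1/(0.531) = 1.883239, so |z| = sqrt(1.883239) = 1.3723 for both roots.
Moduli of all roots: 1.3723, 1.3723.
All moduli strictly greater than 1? Yes.
Verdict: Invertible.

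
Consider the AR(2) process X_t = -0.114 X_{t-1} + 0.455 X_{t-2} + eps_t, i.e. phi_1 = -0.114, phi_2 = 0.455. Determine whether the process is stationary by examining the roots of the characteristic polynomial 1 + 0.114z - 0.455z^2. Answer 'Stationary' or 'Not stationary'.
\text{Stationary}

The AR(p) characteristic polynomial is P(z) = 1 + 0.114z - 0.455z^2.
Stationarity requires all roots to lie outside the unit circle, i.e. |z| > 1 for every root.
Set 1 + (0.114) z + (-0.455) z^2 = 0, i.e. a z^2 + b z + c = 0 with a = -0.455, b = 0.114, c = 1.
Discriminant D = b^2 - 4ac = (0.114)^2 - 4*(-0.455)*1 = 0.012996 - (-1.82) = 1.832996.
D >= 0, so the roots are real: z = (-b +/- sqrt(D)) / (2a) = (-0.114 +/- 1.353882) / (-0.91).
  z_1 = (-0.114 + 1.353882) / (-0.91) = -1.3625,   |z_1| = 1.3625.
  z_2 = (-0.114 - 1.353882) / (-0.91) = 1.6131,   |z_2| = 1.6131.
Moduli of all roots: 1.3625, 1.6131.
All moduli strictly greater than 1? Yes.
Verdict: Stationary.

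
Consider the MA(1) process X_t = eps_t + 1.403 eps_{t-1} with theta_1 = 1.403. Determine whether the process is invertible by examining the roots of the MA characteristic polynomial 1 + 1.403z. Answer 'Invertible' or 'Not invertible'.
\text{Not invertible}

The MA(q) characteristic polynomial is P(z) = 1 + 1.403z.
Invertibility requires all roots to lie outside the unit circle, i.e. |z| > 1 for every root.
This is linear in z: 1 + (1.403) z = 0  =>  z = -1/(1.403) = -0.712758,  |z| = 0.712758.
Moduli of all roots: 0.7128.
All moduli strictly greater than 1? No.
Verdict: Not invertible.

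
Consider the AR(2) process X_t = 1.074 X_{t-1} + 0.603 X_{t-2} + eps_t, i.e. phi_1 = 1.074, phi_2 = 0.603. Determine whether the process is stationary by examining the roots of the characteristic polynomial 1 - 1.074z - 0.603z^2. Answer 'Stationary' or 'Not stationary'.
\text{Not stationary}

The AR(p) characteristic polynomial is P(z) = 1 - 1.074z - 0.603z^2.
Stationarity requires all roots to lie outside the unit circle, i.e. |z| > 1 for every root.
Set 1 + (-1.074) z + (-0.603) z^2 = 0, i.e. a z^2 + b z + c = 0 with a = -0.603, b = -1.074, c = 1.
Discriminant D = b^2 - 4ac = (-1.074)^2 - 4*(-0.603)*1 = 1.153476 - (-2.412) = 3.565476.
D >= 0, so the roots are real: z = (-b +/- sqrt(D)) / (2a) = (1.074 +/- 1.888247) / (-1.206).
  z_1 = (1.074 + 1.888247) / (-1.206) = -2.4563,   |z_1| = 2.4563.
  z_2 = (1.074 - 1.888247) / (-1.206) = 0.6752,   |z_2| = 0.6752.
Moduli of all roots: 2.4563, 0.6752.
All moduli strictly greater than 1? No.
Verdict: Not stationary.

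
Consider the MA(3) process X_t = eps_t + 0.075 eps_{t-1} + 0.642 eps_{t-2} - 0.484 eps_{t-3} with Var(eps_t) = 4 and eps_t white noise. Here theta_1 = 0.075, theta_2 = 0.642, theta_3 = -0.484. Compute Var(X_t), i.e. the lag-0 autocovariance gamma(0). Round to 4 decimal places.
\gamma(0) = 6.6082

For an MA(q) process X_t = eps_t + sum_i theta_i eps_{t-i} with
Var(eps_t) = sigma^2, the variance is
  gamma(0) = sigma^2 * (1 + sum_i theta_i^2).
  sum_i theta_i^2 = (0.075)^2 + (0.642)^2 + (-0.484)^2 = 0.005625 + 0.412164 + 0.234256 = 0.652045.
  gamma(0) = 4 * (1 + 0.652045) = 4 * 1.652045 = 6.60818, which rounds to 6.6082.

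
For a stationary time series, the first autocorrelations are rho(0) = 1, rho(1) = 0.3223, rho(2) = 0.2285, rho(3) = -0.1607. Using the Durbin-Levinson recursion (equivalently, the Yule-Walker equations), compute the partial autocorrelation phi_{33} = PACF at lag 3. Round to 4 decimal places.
\phi_{33} = -0.3060

The PACF at lag k is phi_{kk}, the last component of the solution
to the Yule-Walker system G_k phi = r_k where
  (G_k)_{ij} = rho(|i - j|), (r_k)_i = rho(i), i,j = 1..k.
Equivalently, Durbin-Levinson gives phi_{kk} iteratively:
  phi_{11} = rho(1)
  phi_{kk} = [rho(k) - sum_{j=1..k-1} phi_{k-1,j} rho(k-j)]
            / [1 - sum_{j=1..k-1} phi_{k-1,j} rho(j)],
  phi_{k,j} = phi_{k-1,j} - phi_{kk} phi_{k-1,k-j},  j = 1..k-1.
Step k = 1:
  phi_11 = rho(1) = 0.3223.
Step k = 2:
  phi_22 = [rho(2) - phi_11 rho(1)] / [1 - phi_11 rho(1)] = [0.2285 - (0.3223)(0.3223)] / [1 - (0.3223)(0.3223)]
         = 0.12462271 / 0.89612271 = 0.139069.
  Update: phi_21 = phi_11 - phi_22 phi_11 = 0.3223 - (0.139069)(0.3223) = 0.277478.
Step k = 3:
  phi_33 = [rho(3) - phi_21 rho(2) - phi_22 rho(1)] / [1 - phi_21 rho(1) - phi_22 rho(2)]
    numerator   = -0.1607 - (0.277478)(0.2285) - (0.139069)(0.3223) = -0.26892563
    denominator = 1 - (0.277478)(0.3223) - (0.139069)(0.2285) = 0.87879158
  phi_33 = -0.26892563 / 0.87879158 = -0.306.
Therefore phi_{33} = -0.3060.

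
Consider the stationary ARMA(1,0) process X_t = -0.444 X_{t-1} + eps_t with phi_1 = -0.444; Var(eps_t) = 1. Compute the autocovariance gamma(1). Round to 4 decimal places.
\gamma(1) = -0.5530

Multiply the model equation by X_{t-k} and take expectations. With theta_0 = psi_0 = 1 and psi_j the MA(infinity) weights, this gives
  gamma(k) - sum_i phi_i gamma(k-i) = c_k,
  c_k = sigma^2 * sum_{j=k..q} theta_j psi_{j-k}   (c_k = 0 for k > q),
using gamma(-m) = gamma(m).
Pure AR (q = 0): c_0 = sigma^2 = 1, c_k = 0 for k >= 1.
Equations for k = 0 and k = 1 (AR order 1):
  gamma(0) = phi_1 gamma(1) + c_0
  gamma(1) = phi_1 gamma(0) + c_1
Substituting the second into the first: gamma(0) (1 - phi_1^2) = c_0 + phi_1 c_1, so
  gamma(0) = c_0 / (1 - phi_1^2) = 1 / (1 - (-0.444)^2) = 1 / 0.802864 = 1.245541.
  gamma(1) = phi_1 gamma(0) = (-0.444)(1.245541) = -0.55302.
Therefore gamma(1) = -0.5530 (to 4 decimal places).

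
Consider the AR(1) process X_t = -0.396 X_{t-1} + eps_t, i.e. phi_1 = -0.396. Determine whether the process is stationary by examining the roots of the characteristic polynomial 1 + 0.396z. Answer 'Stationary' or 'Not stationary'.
\text{Stationary}

The AR(p) characteristic polynomial is P(z) = 1 + 0.396z.
Stationarity requires all roots to lie outside the unit circle, i.e. |z| > 1 for every root.
This is linear in z: 1 + (0.396) z = 0  =>  z = -1/(0.396) = -2.525253,  |z| = 2.525253.
Moduli of all roots: 2.5253.
All moduli strictly greater than 1? Yes.
Verdict: Stationary.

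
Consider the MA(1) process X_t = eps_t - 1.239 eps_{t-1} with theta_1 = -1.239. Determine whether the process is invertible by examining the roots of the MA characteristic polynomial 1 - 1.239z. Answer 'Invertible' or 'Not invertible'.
\text{Not invertible}

The MA(q) characteristic polynomial is P(z) = 1 - 1.239z.
Invertibility requires all roots to lie outside the unit circle, i.e. |z| > 1 for every root.
This is linear in z: 1 + (-1.239) z = 0  =>  z = -1/(-1.239) = 0.807103,  |z| = 0.807103.
Moduli of all roots: 0.8071.
All moduli strictly greater than 1? No.
Verdict: Not invertible.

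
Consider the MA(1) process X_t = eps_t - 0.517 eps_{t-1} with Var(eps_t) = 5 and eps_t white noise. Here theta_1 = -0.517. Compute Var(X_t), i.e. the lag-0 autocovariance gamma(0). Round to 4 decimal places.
\gamma(0) = 6.3364

For an MA(q) process X_t = eps_t + sum_i theta_i eps_{t-i} with
Var(eps_t) = sigma^2, the variance is
  gamma(0) = sigma^2 * (1 + sum_i theta_i^2).
  sum_i theta_i^2 = (-0.517)^2 = 0.267289.
  gamma(0) = 5 * (1 + 0.267289) = 5 * 1.267289 = 6.336445, which rounds to 6.3364.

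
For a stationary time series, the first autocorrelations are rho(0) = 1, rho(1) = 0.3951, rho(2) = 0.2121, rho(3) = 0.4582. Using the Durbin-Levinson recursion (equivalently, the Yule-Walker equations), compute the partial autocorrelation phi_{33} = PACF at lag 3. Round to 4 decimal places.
\phi_{33} = 0.4210

The PACF at lag k is phi_{kk}, the last component of the solution
to the Yule-Walker system G_k phi = r_k where
  (G_k)_{ij} = rho(|i - j|), (r_k)_i = rho(i), i,j = 1..k.
Equivalently, Durbin-Levinson gives phi_{kk} iteratively:
  phi_{11} = rho(1)
  phi_{kk} = [rho(k) - sum_{j=1..k-1} phi_{k-1,j} rho(k-j)]
            / [1 - sum_{j=1..k-1} phi_{k-1,j} rho(j)],
  phi_{k,j} = phi_{k-1,j} - phi_{kk} phi_{k-1,k-j},  j = 1..k-1.
Step k = 1:
  phi_11 = rho(1) = 0.3951.
Step k = 2:
  phi_22 = [rho(2) - phi_11 rho(1)] / [1 - phi_11 rho(1)] = [0.2121 - (0.3951)(0.3951)] / [1 - (0.3951)(0.3951)]
         = 0.05599599 / 0.84389599 = 0.066354.
  Update: phi_21 = phi_11 - phi_22 phi_11 = 0.3951 - (0.066354)(0.3951) = 0.368883.
Step k = 3:
  phi_33 = [rho(3) - phi_21 rho(2) - phi_22 rho(1)] / [1 - phi_21 rho(1) - phi_22 rho(2)]
    numerator   = 0.4582 - (0.368883)(0.2121) - (0.066354)(0.3951) = 0.35374329
    denominator = 1 - (0.368883)(0.3951) - (0.066354)(0.2121) = 0.84018042
  phi_33 = 0.35374329 / 0.84018042 = 0.421.
Therefore phi_{33} = 0.4210.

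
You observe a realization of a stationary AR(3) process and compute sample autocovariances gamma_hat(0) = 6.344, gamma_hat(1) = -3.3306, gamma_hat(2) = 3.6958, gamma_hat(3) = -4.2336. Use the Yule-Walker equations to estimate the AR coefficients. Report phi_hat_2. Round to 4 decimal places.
\hat\phi_{2} = 0.2870

The Yule-Walker equations for an AR(p) process read, in matrix form,
  Gamma_p phi = r_p,   with   (Gamma_p)_{ij} = gamma(|i - j|),
                       (r_p)_i = gamma(i),   i,j = 1..p.
Substitute the sample gammas (Toeplitz matrix and right-hand side of size 3):
  Gamma_p = [[6.344, -3.3306, 3.6958], [-3.3306, 6.344, -3.3306], [3.6958, -3.3306, 6.344]]
  r_p     = [-3.3306, 3.6958, -4.2336]
Written out (R1..R3):
  (R1) 6.344 phi_1 - 3.3306 phi_2 + 3.6958 phi_3 = -3.3306
  (R2) -3.3306 phi_1 + 6.344 phi_2 - 3.3306 phi_3 = 3.6958
  (R3) 3.6958 phi_1 - 3.3306 phi_2 + 6.344 phi_3 = -4.2336
Gaussian elimination:
  R2 <- R2 - (-3.3306/6.344) R1 = R2 - (-0.525) R1:  4.595435 phi_2 - 1.390305 phi_3 = 1.947235
  R3 <- R3 - (3.6958/6.344) R1 = R3 - (0.582566) R1:  -1.390305 phi_2 + 4.190952 phi_3 = -2.293305
  R3 <- R3 - (-1.390305/4.595435) R2 = R3 - (-0.30254) R2:  3.770328 phi_3 = -1.704188
Back-substitution:
  phi_hat_3 = -1.704188 / 3.770328 = -0.452
  phi_hat_2 = (1.947235 - (-1.390305)(-0.452)) / 4.595435 = 0.286984
  phi_hat_1 = (-3.3306 - (-3.3306)(0.286984) - (3.6958)(-0.452)) / 6.344 = -0.111013
So phi_hat = [-0.1110, 0.2870, -0.4520].
Therefore phi_hat_2 = 0.2870.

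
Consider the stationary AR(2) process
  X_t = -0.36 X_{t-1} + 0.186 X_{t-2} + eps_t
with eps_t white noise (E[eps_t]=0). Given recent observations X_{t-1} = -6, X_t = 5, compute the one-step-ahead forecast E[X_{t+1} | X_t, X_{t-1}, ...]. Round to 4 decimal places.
E[X_{t+1} \mid \mathcal F_t] = -2.9160

For an AR(p) model X_t = c + sum_i phi_i X_{t-i} + eps_t, the
one-step-ahead conditional mean is
  E[X_{t+1} | X_t, ...] = c + sum_i phi_i X_{t+1-i}.
Substitute known values:
  E[X_{t+1} | ...] = (-0.36) * (5) + (0.186) * (-6)
                   = -2.9160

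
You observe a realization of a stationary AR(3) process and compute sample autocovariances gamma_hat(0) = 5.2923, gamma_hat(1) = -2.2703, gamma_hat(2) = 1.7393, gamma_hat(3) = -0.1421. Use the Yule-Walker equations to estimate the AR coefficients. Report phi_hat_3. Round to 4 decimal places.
\hat\phi_{3} = 0.2090

The Yule-Walker equations for an AR(p) process read, in matrix form,
  Gamma_p phi = r_p,   with   (Gamma_p)_{ij} = gamma(|i - j|),
                       (r_p)_i = gamma(i),   i,j = 1..p.
Substitute the sample gammas (Toeplitz matrix and right-hand side of size 3):
  Gamma_p = [[5.2923, -2.2703, 1.7393], [-2.2703, 5.2923, -2.2703], [1.7393, -2.2703, 5.2923]]
  r_p     = [-2.2703, 1.7393, -0.1421]
Written out (R1..R3):
  (R1) 5.2923 phi_1 - 2.2703 phi_2 + 1.7393 phi_3 = -2.2703
  (R2) -2.2703 phi_1 + 5.2923 phi_2 - 2.2703 phi_3 = 1.7393
  (R3) 1.7393 phi_1 - 2.2703 phi_2 + 5.2923 phi_3 = -0.1421
Gaussian elimination:
  R2 <- R2 - (-2.2703/5.2923) R1 = R2 - (-0.428982) R1:  4.318383 phi_2 - 1.524172 phi_3 = 0.765383
  R3 <- R3 - (1.7393/5.2923) R1 = R3 - (0.328647) R1:  -1.524172 phi_2 + 4.720684 phi_3 = 0.604028
  R3 <- R3 - (-1.524172/4.318383) R2 = R3 - (-0.35295) R2:  4.182728 phi_3 = 0.87417
Back-substitution:
  phi_hat_3 = 0.87417 / 4.182728 = 0.208995
  phi_hat_2 = (0.765383 - (-1.524172)(0.208995)) / 4.318383 = 0.251003
  phi_hat_1 = (-2.2703 - (-2.2703)(0.251003) - (1.7393)(0.208995)) / 5.2923 = -0.389992
So phi_hat = [-0.3900, 0.2510, 0.2090].
Therefore phi_hat_3 = 0.2090.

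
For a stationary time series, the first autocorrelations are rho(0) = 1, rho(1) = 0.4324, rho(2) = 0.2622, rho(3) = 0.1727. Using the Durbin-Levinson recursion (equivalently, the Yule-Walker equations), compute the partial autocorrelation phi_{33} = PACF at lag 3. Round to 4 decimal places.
\phi_{33} = 0.0370

The PACF at lag k is phi_{kk}, the last component of the solution
to the Yule-Walker system G_k phi = r_k where
  (G_k)_{ij} = rho(|i - j|), (r_k)_i = rho(i), i,j = 1..k.
Equivalently, Durbin-Levinson gives phi_{kk} iteratively:
  phi_{11} = rho(1)
  phi_{kk} = [rho(k) - sum_{j=1..k-1} phi_{k-1,j} rho(k-j)]
            / [1 - sum_{j=1..k-1} phi_{k-1,j} rho(j)],
  phi_{k,j} = phi_{k-1,j} - phi_{kk} phi_{k-1,k-j},  j = 1..k-1.
Step k = 1:
  phi_11 = rho(1) = 0.4324.
Step k = 2:
  phi_22 = [rho(2) - phi_11 rho(1)] / [1 - phi_11 rho(1)] = [0.2622 - (0.4324)(0.4324)] / [1 - (0.4324)(0.4324)]
         = 0.07523024 / 0.81303024 = 0.092531.
  Update: phi_21 = phi_11 - phi_22 phi_11 = 0.4324 - (0.092531)(0.4324) = 0.39239.
Step k = 3:
  phi_33 = [rho(3) - phi_21 rho(2) - phi_22 rho(1)] / [1 - phi_21 rho(1) - phi_22 rho(2)]
    numerator   = 0.1727 - (0.39239)(0.2622) - (0.092531)(0.4324) = 0.02980515
    denominator = 1 - (0.39239)(0.4324) - (0.092531)(0.2622) = 0.80606913
  phi_33 = 0.02980515 / 0.80606913 = 0.037.
Therefore phi_{33} = 0.0370.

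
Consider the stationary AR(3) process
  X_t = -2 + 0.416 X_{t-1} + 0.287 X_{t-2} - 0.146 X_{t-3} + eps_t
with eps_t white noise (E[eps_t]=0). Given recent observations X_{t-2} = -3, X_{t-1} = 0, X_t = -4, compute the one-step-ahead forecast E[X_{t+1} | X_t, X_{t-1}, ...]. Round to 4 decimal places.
E[X_{t+1} \mid \mathcal F_t] = -3.2260

For an AR(p) model X_t = c + sum_i phi_i X_{t-i} + eps_t, the
one-step-ahead conditional mean is
  E[X_{t+1} | X_t, ...] = c + sum_i phi_i X_{t+1-i}.
Substitute known values:
  E[X_{t+1} | ...] = -2 + (0.416) * (-4) + (0.287) * (0) + (-0.146) * (-3)
                   = -3.2260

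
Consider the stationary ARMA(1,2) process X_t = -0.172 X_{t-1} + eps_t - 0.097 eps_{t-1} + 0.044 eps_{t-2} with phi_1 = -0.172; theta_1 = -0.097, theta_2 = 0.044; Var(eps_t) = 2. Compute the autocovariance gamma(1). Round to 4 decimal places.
\gamma(1) = -0.5895

Multiply the model equation by X_{t-k} and take expectations. With theta_0 = psi_0 = 1 and psi_j the MA(infinity) weights, this gives
  gamma(k) - sum_i phi_i gamma(k-i) = c_k,
  c_k = sigma^2 * sum_{j=k..q} theta_j psi_{j-k}   (c_k = 0 for k > q),
using gamma(-m) = gamma(m).
psi-weights needed (psi_j = theta_j + sum_i phi_i psi_{j-i}):
  psi_1 = theta_1 + phi_1 = -0.097 + (-0.172) = -0.269
  psi_2 = theta_2 + phi_1 psi_1 = 0.044 + (-0.172)(-0.269) = 0.090268
Right-hand sides:
  c_0 = sigma^2 (1 + theta_1 psi_1 + theta_2 psi_2) = 2 * (1 + (-0.097)(-0.269) + (0.044)(0.090268)) = 2 * 1.030065 = 2.06013
  c_1 = sigma^2 (theta_1 + theta_2 psi_1) = 2 * (-0.097 + (0.044)(-0.269)) = -0.217672
  c_2 = sigma^2 theta_2 = 2 * (0.044) = 0.088
Equations for k = 0 and k = 1 (AR order 1):
  gamma(0) = phi_1 gamma(1) + c_0
  gamma(1) = phi_1 gamma(0) + c_1
Substituting the second into the first: gamma(0) (1 - phi_1^2) = c_0 + phi_1 c_1, so
  gamma(0) = (c_0 + phi_1 c_1) / (1 - phi_1^2) = (2.06013 + (-0.172)(-0.217672)) / (1 - (-0.172)^2) = 2.097569 / 0.970416 = 2.161515.
  gamma(1) = phi_1 gamma(0) + c_1 = (-0.172)(2.161515) + (-0.217672) = -0.589453.
Therefore gamma(1) = -0.5895 (to 4 decimal places).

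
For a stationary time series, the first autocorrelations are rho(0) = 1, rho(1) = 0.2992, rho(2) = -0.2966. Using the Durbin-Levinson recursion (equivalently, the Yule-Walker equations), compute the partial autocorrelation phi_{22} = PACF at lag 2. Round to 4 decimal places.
\phi_{22} = -0.4241

The PACF at lag k is phi_{kk}, the last component of the solution
to the Yule-Walker system G_k phi = r_k where
  (G_k)_{ij} = rho(|i - j|), (r_k)_i = rho(i), i,j = 1..k.
Equivalently, Durbin-Levinson gives phi_{kk} iteratively:
  phi_{11} = rho(1)
  phi_{kk} = [rho(k) - sum_{j=1..k-1} phi_{k-1,j} rho(k-j)]
            / [1 - sum_{j=1..k-1} phi_{k-1,j} rho(j)],
  phi_{k,j} = phi_{k-1,j} - phi_{kk} phi_{k-1,k-j},  j = 1..k-1.
Step k = 1:
  phi_11 = rho(1) = 0.2992.
Step k = 2:
  phi_22 = [rho(2) - phi_11 rho(1)] / [1 - phi_11 rho(1)] = [-0.2966 - (0.2992)(0.2992)] / [1 - (0.2992)(0.2992)]
         = -0.38612064 / 0.91047936 = -0.4241.
Therefore phi_{22} = -0.4241.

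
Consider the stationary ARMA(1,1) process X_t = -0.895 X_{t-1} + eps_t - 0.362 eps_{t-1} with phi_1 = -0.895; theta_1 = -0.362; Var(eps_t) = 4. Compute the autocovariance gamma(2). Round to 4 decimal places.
\gamma(2) = 29.9436

Multiply the model equation by X_{t-k} and take expectations. With theta_0 = psi_0 = 1 and psi_j the MA(infinity) weights, this gives
  gamma(k) - sum_i phi_i gamma(k-i) = c_k,
  c_k = sigma^2 * sum_{j=k..q} theta_j psi_{j-k}   (c_k = 0 for k > q),
using gamma(-m) = gamma(m).
psi-weights needed (psi_j = theta_j + sum_i phi_i psi_{j-i}):
  psi_1 = theta_1 + phi_1 = -0.362 + (-0.895) = -1.257
Right-hand sides:
  c_0 = sigma^2 (1 + theta_1 psi_1) = 4 * (1 + (-0.362)(-1.257)) = 4 * 1.455034 = 5.820136
  c_1 = sigma^2 theta_1 = 4 * (-0.362) = -1.448
  c_2 = 0
Equations for k = 0 and k = 1 (AR order 1):
  gamma(0) = phi_1 gamma(1) + c_0
  gamma(1) = phi_1 gamma(0) + c_1
Substituting the second into the first: gamma(0) (1 - phi_1^2) = c_0 + phi_1 c_1, so
  gamma(0) = (c_0 + phi_1 c_1) / (1 - phi_1^2) = (5.820136 + (-0.895)(-1.448)) / (1 - (-0.895)^2) = 7.116096 / 0.198975 = 35.763769.
  gamma(1) = phi_1 gamma(0) + c_1 = (-0.895)(35.763769) + (-1.448) = -33.456574.
For k = 2 (> q): gamma(2) = phi_1 gamma(1) = (-0.895)(-33.456574) = 29.943633.
Therefore gamma(2) = 29.9436 (to 4 decimal places).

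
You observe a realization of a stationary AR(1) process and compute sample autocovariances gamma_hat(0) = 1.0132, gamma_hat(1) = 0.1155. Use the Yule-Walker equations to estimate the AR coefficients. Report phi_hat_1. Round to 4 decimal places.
\hat\phi_{1} = 0.1140

The Yule-Walker equations for an AR(p) process read, in matrix form,
  Gamma_p phi = r_p,   with   (Gamma_p)_{ij} = gamma(|i - j|),
                       (r_p)_i = gamma(i),   i,j = 1..p.
Substitute the sample gammas (Toeplitz matrix and right-hand side of size 1):
  Gamma_p = [[1.0132]]
  r_p     = [0.1155]
With p = 1 this is the single equation gamma(0) phi_1 = gamma(1):
  phi_hat_1 = gamma(1) / gamma(0) = 0.1155 / 1.0132 = 0.1140.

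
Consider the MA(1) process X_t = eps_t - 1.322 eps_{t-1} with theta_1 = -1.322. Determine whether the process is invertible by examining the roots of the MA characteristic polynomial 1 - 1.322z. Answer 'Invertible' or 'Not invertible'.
\text{Not invertible}

The MA(q) characteristic polynomial is P(z) = 1 - 1.322z.
Invertibility requires all roots to lie outside the unit circle, i.e. |z| > 1 for every root.
This is linear in z: 1 + (-1.322) z = 0  =>  z = -1/(-1.322) = 0.75643,  |z| = 0.75643.
Moduli of all roots: 0.7564.
All moduli strictly greater than 1? No.
Verdict: Not invertible.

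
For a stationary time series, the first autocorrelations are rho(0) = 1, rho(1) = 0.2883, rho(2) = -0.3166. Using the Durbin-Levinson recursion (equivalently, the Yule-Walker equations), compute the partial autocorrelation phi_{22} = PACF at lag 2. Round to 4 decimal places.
\phi_{22} = -0.4360

The PACF at lag k is phi_{kk}, the last component of the solution
to the Yule-Walker system G_k phi = r_k where
  (G_k)_{ij} = rho(|i - j|), (r_k)_i = rho(i), i,j = 1..k.
Equivalently, Durbin-Levinson gives phi_{kk} iteratively:
  phi_{11} = rho(1)
  phi_{kk} = [rho(k) - sum_{j=1..k-1} phi_{k-1,j} rho(k-j)]
            / [1 - sum_{j=1..k-1} phi_{k-1,j} rho(j)],
  phi_{k,j} = phi_{k-1,j} - phi_{kk} phi_{k-1,k-j},  j = 1..k-1.
Step k = 1:
  phi_11 = rho(1) = 0.2883.
Step k = 2:
  phi_22 = [rho(2) - phi_11 rho(1)] / [1 - phi_11 rho(1)] = [-0.3166 - (0.2883)(0.2883)] / [1 - (0.2883)(0.2883)]
         = -0.39971689 / 0.91688311 = -0.436.
Therefore phi_{22} = -0.4360.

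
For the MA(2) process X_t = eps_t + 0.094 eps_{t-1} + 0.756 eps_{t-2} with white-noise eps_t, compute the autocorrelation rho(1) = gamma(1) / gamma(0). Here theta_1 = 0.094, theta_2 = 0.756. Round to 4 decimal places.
\rho(1) = 0.1044

For an MA(q) process with theta_0 = 1, the autocovariance is
  gamma(k) = sigma^2 * sum_{i=0..q-k} theta_i * theta_{i+k},
and rho(k) = gamma(k) / gamma(0). Sigma^2 cancels.
  numerator   = (1)*(0.094) + (0.094)*(0.756) = 0.165064.
  denominator = (1)^2 + (0.094)^2 + (0.756)^2 = 1.580372.
  rho(1) = 0.165064 / 1.580372 = 0.1044.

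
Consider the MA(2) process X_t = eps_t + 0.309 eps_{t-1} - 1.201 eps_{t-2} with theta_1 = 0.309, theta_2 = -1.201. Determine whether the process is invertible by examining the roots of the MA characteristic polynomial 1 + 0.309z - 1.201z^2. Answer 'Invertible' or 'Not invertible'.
\text{Not invertible}

The MA(q) characteristic polynomial is P(z) = 1 + 0.309z - 1.201z^2.
Invertibility requires all roots to lie outside the unit circle, i.e. |z| > 1 for every root.
Set 1 + (0.309) z + (-1.201) z^2 = 0, i.e. a z^2 + b z + c = 0 with a = -1.201, b = 0.309, c = 1.
Discriminant D = b^2 - 4ac = (0.309)^2 - 4*(-1.201)*1 = 0.095481 - (-4.804) = 4.899481.
D >= 0, so the roots are real: z = (-b +/- sqrt(D)) / (2a) = (-0.309 +/- 2.213477) / (-2.402).
  z_1 = (-0.309 + 2.213477) / (-2.402) = -0.7929,   |z_1| = 0.7929.
  z_2 = (-0.309 - 2.213477) / (-2.402) = 1.0502,   |z_2| = 1.0502.
Moduli of all roots: 0.7929, 1.0502.
All moduli strictly greater than 1? No.
Verdict: Not invertible.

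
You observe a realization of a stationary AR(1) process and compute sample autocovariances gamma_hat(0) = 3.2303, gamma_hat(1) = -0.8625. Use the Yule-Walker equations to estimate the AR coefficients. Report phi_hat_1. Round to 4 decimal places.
\hat\phi_{1} = -0.2670

The Yule-Walker equations for an AR(p) process read, in matrix form,
  Gamma_p phi = r_p,   with   (Gamma_p)_{ij} = gamma(|i - j|),
                       (r_p)_i = gamma(i),   i,j = 1..p.
Substitute the sample gammas (Toeplitz matrix and right-hand side of size 1):
  Gamma_p = [[3.2303]]
  r_p     = [-0.8625]
With p = 1 this is the single equation gamma(0) phi_1 = gamma(1):
  phi_hat_1 = gamma(1) / gamma(0) = -0.8625 / 3.2303 = -0.2670.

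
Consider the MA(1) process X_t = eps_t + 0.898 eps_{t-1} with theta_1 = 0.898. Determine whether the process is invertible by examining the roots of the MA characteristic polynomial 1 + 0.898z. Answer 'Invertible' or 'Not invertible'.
\text{Invertible}

The MA(q) characteristic polynomial is P(z) = 1 + 0.898z.
Invertibility requires all roots to lie outside the unit circle, i.e. |z| > 1 for every root.
This is linear in z: 1 + (0.898) z = 0  =>  z = -1/(0.898) = -1.113586,  |z| = 1.113586.
Moduli of all roots: 1.1136.
All moduli strictly greater than 1? Yes.
Verdict: Invertible.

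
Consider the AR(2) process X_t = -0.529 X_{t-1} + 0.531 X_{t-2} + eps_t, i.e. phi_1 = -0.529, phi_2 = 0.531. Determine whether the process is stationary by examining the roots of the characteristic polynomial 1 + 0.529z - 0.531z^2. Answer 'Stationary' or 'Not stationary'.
\text{Not stationary}

The AR(p) characteristic polynomial is P(z) = 1 + 0.529z - 0.531z^2.
Stationarity requires all roots to lie outside the unit circle, i.e. |z| > 1 for every root.
Set 1 + (0.529) z + (-0.531) z^2 = 0, i.e. a z^2 + b z + c = 0 with a = -0.531, b = 0.529, c = 1.
Discriminant D = b^2 - 4ac = (0.529)^2 - 4*(-0.531)*1 = 0.279841 - (-2.124) = 2.403841.
D >= 0, so the roots are real: z = (-b +/- sqrt(D)) / (2a) = (-0.529 +/- 1.550433) / (-1.062).
  z_1 = (-0.529 + 1.550433) / (-1.062) = -0.9618,   |z_1| = 0.9618.
  z_2 = (-0.529 - 1.550433) / (-1.062) = 1.958,   |z_2| = 1.958.
Moduli of all roots: 0.9618, 1.9580.
All moduli strictly greater than 1? No.
Verdict: Not stationary.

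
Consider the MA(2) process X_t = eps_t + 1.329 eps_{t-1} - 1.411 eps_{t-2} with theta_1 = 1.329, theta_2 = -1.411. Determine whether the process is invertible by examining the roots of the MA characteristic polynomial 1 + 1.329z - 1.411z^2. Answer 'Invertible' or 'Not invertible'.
\text{Not invertible}

The MA(q) characteristic polynomial is P(z) = 1 + 1.329z - 1.411z^2.
Invertibility requires all roots to lie outside the unit circle, i.e. |z| > 1 for every root.
Set 1 + (1.329) z + (-1.411) z^2 = 0, i.e. a z^2 + b z + c = 0 with a = -1.411, b = 1.329, c = 1.
Discriminant D = b^2 - 4ac = (1.329)^2 - 4*(-1.411)*1 = 1.766241 - (-5.644) = 7.410241.
D >= 0, so the roots are real: z = (-b +/- sqrt(D)) / (2a) = (-1.329 +/- 2.722176) / (-2.822).
  z_1 = (-1.329 + 2.722176) / (-2.822) = -0.4937,   |z_1| = 0.4937.
  z_2 = (-1.329 - 2.722176) / (-2.822) = 1.4356,   |z_2| = 1.4356.
Moduli of all roots: 0.4937, 1.4356.
All moduli strictly greater than 1? No.
Verdict: Not invertible.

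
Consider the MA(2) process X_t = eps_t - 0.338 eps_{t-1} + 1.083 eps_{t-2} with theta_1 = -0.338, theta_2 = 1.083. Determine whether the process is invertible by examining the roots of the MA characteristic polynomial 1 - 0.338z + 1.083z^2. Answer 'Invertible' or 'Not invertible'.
\text{Not invertible}

The MA(q) characteristic polynomial is P(z) = 1 - 0.338z + 1.083z^2.
Invertibility requires all roots to lie outside the unit circle, i.e. |z| > 1 for every root.
Set 1 + (-0.338) z + (1.083) z^2 = 0, i.e. a z^2 + b z + c = 0 with a = 1.083, b = -0.338, c = 1.
Discriminant D = b^2 - 4ac = (-0.338)^2 - 4*(1.083)*1 = 0.114244 - (4.332) = -4.217756.
D < 0, so the roots are the complex-conjugate pair z = (-b +/- i sqrt(-D)) / (2a) = 0.156 +/- 0.9482i.
For a conjugate pair |z|^2 = z * conj(z) = (product of roots) = c/a = 1/(1.083) = 0.923361, so |z| = sqrt(0.923361) = 0.9609 for both roots.
Moduli of all roots: 0.9609, 0.9609.
All moduli strictly greater than 1? No.
Verdict: Not invertible.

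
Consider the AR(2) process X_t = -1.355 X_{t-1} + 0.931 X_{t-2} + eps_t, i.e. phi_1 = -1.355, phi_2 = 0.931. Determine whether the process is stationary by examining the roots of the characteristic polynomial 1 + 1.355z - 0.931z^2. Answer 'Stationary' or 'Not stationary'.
\text{Not stationary}

The AR(p) characteristic polynomial is P(z) = 1 + 1.355z - 0.931z^2.
Stationarity requires all roots to lie outside the unit circle, i.e. |z| > 1 for every root.
Set 1 + (1.355) z + (-0.931) z^2 = 0, i.e. a z^2 + b z + c = 0 with a = -0.931, b = 1.355, c = 1.
Discriminant D = b^2 - 4ac = (1.355)^2 - 4*(-0.931)*1 = 1.836025 - (-3.724) = 5.560025.
D >= 0, so the roots are real: z = (-b +/- sqrt(D)) / (2a) = (-1.355 +/- 2.357971) / (-1.862).
  z_1 = (-1.355 + 2.357971) / (-1.862) = -0.5387,   |z_1| = 0.5387.
  z_2 = (-1.355 - 2.357971) / (-1.862) = 1.9941,   |z_2| = 1.9941.
Moduli of all roots: 0.5387, 1.9941.
All moduli strictly greater than 1? No.
Verdict: Not stationary.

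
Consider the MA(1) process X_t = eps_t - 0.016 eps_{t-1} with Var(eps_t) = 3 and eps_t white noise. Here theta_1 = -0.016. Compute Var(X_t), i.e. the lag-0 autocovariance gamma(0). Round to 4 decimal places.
\gamma(0) = 3.0008

For an MA(q) process X_t = eps_t + sum_i theta_i eps_{t-i} with
Var(eps_t) = sigma^2, the variance is
  gamma(0) = sigma^2 * (1 + sum_i theta_i^2).
  sum_i theta_i^2 = (-0.016)^2 = 0.000256.
  gamma(0) = 3 * (1 + 0.000256) = 3 * 1.000256 = 3.000768, which rounds to 3.0008.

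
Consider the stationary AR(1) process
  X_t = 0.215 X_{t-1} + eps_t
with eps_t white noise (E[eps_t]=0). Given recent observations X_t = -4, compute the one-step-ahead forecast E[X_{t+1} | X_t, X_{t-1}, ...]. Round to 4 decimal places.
E[X_{t+1} \mid \mathcal F_t] = -0.8600

For an AR(p) model X_t = c + sum_i phi_i X_{t-i} + eps_t, the
one-step-ahead conditional mean is
  E[X_{t+1} | X_t, ...] = c + sum_i phi_i X_{t+1-i}.
Substitute known values:
  E[X_{t+1} | ...] = (0.215) * (-4)
                   = -0.8600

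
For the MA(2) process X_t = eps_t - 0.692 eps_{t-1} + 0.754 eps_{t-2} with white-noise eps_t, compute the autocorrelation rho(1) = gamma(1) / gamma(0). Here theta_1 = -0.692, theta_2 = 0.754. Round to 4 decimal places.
\rho(1) = -0.5928

For an MA(q) process with theta_0 = 1, the autocovariance is
  gamma(k) = sigma^2 * sum_{i=0..q-k} theta_i * theta_{i+k},
and rho(k) = gamma(k) / gamma(0). Sigma^2 cancels.
  numerator   = (1)*(-0.692) + (-0.692)*(0.754) = -1.213768.
  denominator = (1)^2 + (-0.692)^2 + (0.754)^2 = 2.04738.
  rho(1) = -1.213768 / 2.04738 = -0.5928.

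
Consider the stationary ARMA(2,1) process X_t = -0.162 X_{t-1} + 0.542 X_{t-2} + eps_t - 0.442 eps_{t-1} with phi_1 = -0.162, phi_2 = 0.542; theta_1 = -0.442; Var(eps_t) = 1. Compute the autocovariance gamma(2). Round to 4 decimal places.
\gamma(2) = 1.6190

Multiply the model equation by X_{t-k} and take expectations. With theta_0 = psi_0 = 1 and psi_j the MA(infinity) weights, this gives
  gamma(k) - sum_i phi_i gamma(k-i) = c_k,
  c_k = sigma^2 * sum_{j=k..q} theta_j psi_{j-k}   (c_k = 0 for k > q),
using gamma(-m) = gamma(m).
psi-weights needed (psi_j = theta_j + sum_i phi_i psi_{j-i}):
  psi_1 = theta_1 + phi_1 = -0.442 + (-0.162) = -0.604
Right-hand sides:
  c_0 = sigma^2 (1 + theta_1 psi_1) = 1 * (1 + (-0.442)(-0.604)) = 1 * 1.266968 = 1.266968
  c_1 = sigma^2 theta_1 = 1 * (-0.442) = -0.442
  c_2 = 0
Equations for k = 0, 1, 2 (AR order 2, c_2 = 0):
  (E0) gamma(0) = phi_1 gamma(1) + phi_2 gamma(2) + c_0
  (E1) gamma(1) = phi_1 gamma(0) + phi_2 gamma(1) + c_1
  (E2) gamma(2) = phi_1 gamma(1) + phi_2 gamma(0)
From (E1): gamma(1) = A gamma(0) + B with
  A = phi_1 / (1 - phi_2) = -0.162 / 0.458 = -0.353712,   B = c_1 / (1 - phi_2) = -0.442 / 0.458 = -0.965066.
Insert (E2) into (E0): gamma(0) (1 - phi_2^2) = phi_1 (1 + phi_2) gamma(1) + c_0.
  phi_1 (1 + phi_2) = (-0.162)(1.542) = -0.249804,   1 - phi_2^2 = 0.706236.
Replace gamma(1) by A gamma(0) + B and collect gamma(0):
  gamma(0) [0.706236 - (-0.249804)(-0.353712)] = (-0.249804)(-0.965066) + 1.266968
  gamma(0) * 0.617877 = 1.508045
  gamma(0) = 1.508045 / 0.617877 = 2.440687.
  gamma(1) = A gamma(0) + B = (-0.353712)(2.440687) + (-0.965066) = -1.828365.
  gamma(2) = phi_1 gamma(1) + phi_2 gamma(0) = (-0.162)(-1.828365) + (0.542)(2.440687) = 1.619047.
Therefore gamma(2) = 1.6190 (to 4 decimal places).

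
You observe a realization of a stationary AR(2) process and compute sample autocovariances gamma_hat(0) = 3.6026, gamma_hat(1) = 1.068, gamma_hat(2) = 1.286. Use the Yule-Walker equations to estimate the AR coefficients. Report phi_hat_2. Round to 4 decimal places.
\hat\phi_{2} = 0.2950

The Yule-Walker equations for an AR(p) process read, in matrix form,
  Gamma_p phi = r_p,   with   (Gamma_p)_{ij} = gamma(|i - j|),
                       (r_p)_i = gamma(i),   i,j = 1..p.
Substitute the sample gammas (Toeplitz matrix and right-hand side of size 2):
  Gamma_p = [[3.6026, 1.068], [1.068, 3.6026]]
  r_p     = [1.068, 1.286]
Written out:
  3.6026 phi_1 + 1.068 phi_2 = 1.068
  1.068 phi_1 + 3.6026 phi_2 = 1.286
Solve by Cramer's rule:
  det = gamma(0)^2 - gamma(1)^2 = (3.6026)^2 - (1.068)^2 = 12.97872676 - 1.140624 = 11.83810276
  phi_hat_1 = [gamma(1) gamma(0) - gamma(1) gamma(2)] / det = [(1.068)(3.6026) - (1.068)(1.286)] / 11.83810276 = 2.4741288 / 11.83810276 = 0.209
  phi_hat_2 = [gamma(0) gamma(2) - gamma(1)^2] / det = [(3.6026)(1.286) - (1.068)^2] / 11.83810276 = 3.4923196 / 11.83810276 = 0.295
So phi_hat = [0.2090, 0.2950].
Therefore phi_hat_2 = 0.2950.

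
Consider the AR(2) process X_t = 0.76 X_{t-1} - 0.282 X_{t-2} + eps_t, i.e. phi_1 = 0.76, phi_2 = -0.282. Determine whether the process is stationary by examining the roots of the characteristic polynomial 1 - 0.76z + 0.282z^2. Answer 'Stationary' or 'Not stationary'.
\text{Stationary}

The AR(p) characteristic polynomial is P(z) = 1 - 0.76z + 0.282z^2.
Stationarity requires all roots to lie outside the unit circle, i.e. |z| > 1 for every root.
Set 1 + (-0.76) z + (0.282) z^2 = 0, i.e. a z^2 + b z + c = 0 with a = 0.282, b = -0.76, c = 1.
Discriminant D = b^2 - 4ac = (-0.76)^2 - 4*(0.282)*1 = 0.5776 - (1.128) = -0.5504.
D < 0, so the roots are the complex-conjugate pair z = (-b +/- i sqrt(-D)) / (2a) = 1.3475 +/- 1.3154i.
For a conjugate pair |z|^2 = z * conj(z) = (product of roots) = c/a = 1/(0.282) = 3.546099, so |z| = sqrt(3.546099) = 1.8831 for both roots.
Moduli of all roots: 1.8831, 1.8831.
All moduli strictly greater than 1? Yes.
Verdict: Stationary.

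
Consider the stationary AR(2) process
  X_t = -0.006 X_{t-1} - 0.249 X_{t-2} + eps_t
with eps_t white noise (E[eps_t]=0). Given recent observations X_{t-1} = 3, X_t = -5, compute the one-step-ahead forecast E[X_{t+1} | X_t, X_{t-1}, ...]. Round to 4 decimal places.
E[X_{t+1} \mid \mathcal F_t] = -0.7170

For an AR(p) model X_t = c + sum_i phi_i X_{t-i} + eps_t, the
one-step-ahead conditional mean is
  E[X_{t+1} | X_t, ...] = c + sum_i phi_i X_{t+1-i}.
Substitute known values:
  E[X_{t+1} | ...] = (-0.006) * (-5) + (-0.249) * (3)
                   = -0.7170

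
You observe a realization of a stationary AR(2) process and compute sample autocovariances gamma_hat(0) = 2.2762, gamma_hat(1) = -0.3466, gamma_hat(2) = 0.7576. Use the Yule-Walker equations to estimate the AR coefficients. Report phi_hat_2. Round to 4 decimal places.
\hat\phi_{2} = 0.3170

The Yule-Walker equations for an AR(p) process read, in matrix form,
  Gamma_p phi = r_p,   with   (Gamma_p)_{ij} = gamma(|i - j|),
                       (r_p)_i = gamma(i),   i,j = 1..p.
Substitute the sample gammas (Toeplitz matrix and right-hand side of size 2):
  Gamma_p = [[2.2762, -0.3466], [-0.3466, 2.2762]]
  r_p     = [-0.3466, 0.7576]
Written out:
  2.2762 phi_1 - 0.3466 phi_2 = -0.3466
  -0.3466 phi_1 + 2.2762 phi_2 = 0.7576
Solve by Cramer's rule:
  det = gamma(0)^2 - gamma(1)^2 = (2.2762)^2 - (-0.3466)^2 = 5.18108644 - 0.12013156 = 5.06095488
  phi_hat_1 = [gamma(1) gamma(0) - gamma(1) gamma(2)] / det = [(-0.3466)(2.2762) - (-0.3466)(0.7576)] / 5.06095488 = -0.52634676 / 5.06095488 = -0.104
  phi_hat_2 = [gamma(0) gamma(2) - gamma(1)^2] / det = [(2.2762)(0.7576) - (-0.3466)^2] / 5.06095488 = 1.60431756 / 5.06095488 = 0.317
So phi_hat = [-0.1040, 0.3170].
Therefore phi_hat_2 = 0.3170.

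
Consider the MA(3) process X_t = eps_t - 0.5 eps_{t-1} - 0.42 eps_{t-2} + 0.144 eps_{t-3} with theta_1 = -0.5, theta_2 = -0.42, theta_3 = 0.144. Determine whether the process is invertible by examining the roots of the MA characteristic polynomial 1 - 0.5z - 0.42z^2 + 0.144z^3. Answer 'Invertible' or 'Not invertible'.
\text{Invertible}

The MA(q) characteristic polynomial is P(z) = 1 - 0.5z - 0.42z^2 + 0.144z^3.
Invertibility requires all roots to lie outside the unit circle, i.e. |z| > 1 for every root.
Degree 3: look for a simple real root z0 first, then factor out (1 - z/z0) and solve the remaining quadratic.
Testing z0 = 1.25: P(1.25) = 1 + (-0.5)(1.25) + (-0.42)(1.25)^2 + (0.144)(1.25)^3
  = 1 + (-0.625) + (-0.65625) + (0.28125) = 0.  So z_0 = 1.25 is a root, |z_0| = 1.25.
Divide out the factor (1 - 0.8 z) = (1 - z/z0) (since 1/z0 = 0.8):
  P(z) = (1 - 0.8 z)(1 + (0.3) z + (-0.18) z^2)
  [check: z-coef 0.3 - (0.8) = -0.5; z^2-coef -0.18 - (0.8)(0.3) = -0.42; z^3-coef -(0.8)(-0.18) = 0.144.]
Remaining roots from the quadratic factor 1 + (0.3) z + (-0.18) z^2:
  Set 1 + (0.3) z + (-0.18) z^2 = 0, i.e. a z^2 + b z + c = 0 with a = -0.18, b = 0.3, c = 1.
  Discriminant D = b^2 - 4ac = (0.3)^2 - 4*(-0.18)*1 = 0.09 - (-0.72) = 0.81.
  D >= 0, so the roots are real: z = (-b +/- sqrt(D)) / (2a) = (-0.3 +/- 0.9) / (-0.36).
    z_1 = (-0.3 + 0.9) / (-0.36) = -1.6667,   |z_1| = 1.6667.
    z_2 = (-0.3 - 0.9) / (-0.36) = 3.3333,   |z_2| = 3.3333.
Moduli of all roots: 1.2500, 1.6667, 3.3333.
All moduli strictly greater than 1? Yes.
Verdict: Invertible.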